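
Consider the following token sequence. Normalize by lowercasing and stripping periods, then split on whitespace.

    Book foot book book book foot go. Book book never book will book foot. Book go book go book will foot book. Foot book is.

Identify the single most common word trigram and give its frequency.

"book foot book", 3 times

Trigram frequencies (highest first):
  book foot book: 3
  book go book: 2
  foot book book: 1
  book book book: 1
  book book foot: 1
  book foot go: 1
  … (14 more, each ≤ 1)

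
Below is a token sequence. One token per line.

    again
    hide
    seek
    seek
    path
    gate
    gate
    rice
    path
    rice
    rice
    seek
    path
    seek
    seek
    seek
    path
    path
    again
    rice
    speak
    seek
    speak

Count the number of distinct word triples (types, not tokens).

20

23 tokens → 21 trigram windows in total.
Repeated trigrams (each contributes count−1 duplicates):
  seek seek path: 2
1 duplicate windows → 21 − 1 = 20 distinct.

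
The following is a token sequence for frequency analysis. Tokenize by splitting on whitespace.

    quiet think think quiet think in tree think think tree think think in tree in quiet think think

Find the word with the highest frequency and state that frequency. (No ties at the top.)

"think", 9 times

Unigram frequencies (highest first):
  think: 9
  quiet: 3
  in: 3
  tree: 3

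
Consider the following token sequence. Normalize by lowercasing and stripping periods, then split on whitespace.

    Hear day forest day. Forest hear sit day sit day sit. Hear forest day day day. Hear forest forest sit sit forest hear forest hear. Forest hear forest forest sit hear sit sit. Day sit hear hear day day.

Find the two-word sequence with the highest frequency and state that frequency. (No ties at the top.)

"hear forest", 5 times

Bigram frequencies (highest first):
  hear forest: 5
  forest hear: 4
  sit day: 3
  day sit: 3
  sit hear: 3
  day day: 3
  … (10 more, each ≤ 2)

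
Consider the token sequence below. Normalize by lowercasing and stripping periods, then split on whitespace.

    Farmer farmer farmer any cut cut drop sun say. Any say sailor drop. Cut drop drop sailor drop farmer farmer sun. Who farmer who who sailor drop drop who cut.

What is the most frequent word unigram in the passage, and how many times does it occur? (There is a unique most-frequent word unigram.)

Unigram frequencies (highest first):
  drop: 7
  farmer: 6
  cut: 4
  who: 4
  sailor: 3
  any: 2
  … (2 more, each ≤ 2)

"drop", 7 times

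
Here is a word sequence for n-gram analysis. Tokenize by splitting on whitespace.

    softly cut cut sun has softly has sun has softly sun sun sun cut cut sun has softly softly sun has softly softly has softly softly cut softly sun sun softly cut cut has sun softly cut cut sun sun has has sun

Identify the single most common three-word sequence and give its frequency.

Trigram frequencies (highest first):
  sun has softly: 4
  softly cut cut: 3
  cut cut sun: 3
  has softly softly: 3
  cut sun has: 2
  softly sun sun: 2
  … (23 more, each ≤ 2)

"sun has softly", 4 times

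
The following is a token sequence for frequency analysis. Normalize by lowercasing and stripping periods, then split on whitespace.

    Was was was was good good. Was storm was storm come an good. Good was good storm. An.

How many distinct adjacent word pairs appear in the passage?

11

18 tokens → 17 bigram windows in total.
Repeated bigrams (each contributes count−1 duplicates):
  was was: 3
  good good: 2
  good was: 2
  was good: 2
  was storm: 2
6 duplicate windows → 17 − 6 = 11 distinct.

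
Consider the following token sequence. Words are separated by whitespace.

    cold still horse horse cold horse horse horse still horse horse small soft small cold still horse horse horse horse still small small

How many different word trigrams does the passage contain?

23 tokens → 21 trigram windows in total.
Repeated trigrams (each contributes count−1 duplicates):
  horse horse horse: 3
  still horse horse: 3
  cold still horse: 2
  horse horse still: 2
6 duplicate windows → 21 − 6 = 15 distinct.

15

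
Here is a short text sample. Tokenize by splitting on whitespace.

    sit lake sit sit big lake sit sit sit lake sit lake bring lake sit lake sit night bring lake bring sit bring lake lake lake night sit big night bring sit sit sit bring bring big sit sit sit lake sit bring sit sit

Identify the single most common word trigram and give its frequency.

"sit lake sit", 4 times

Trigram frequencies (highest first):
  sit lake sit: 4
  sit sit sit: 3
  lake sit sit: 2
  sit sit lake: 2
  lake sit lake: 2
  bring sit sit: 2
  … (28 more, each ≤ 1)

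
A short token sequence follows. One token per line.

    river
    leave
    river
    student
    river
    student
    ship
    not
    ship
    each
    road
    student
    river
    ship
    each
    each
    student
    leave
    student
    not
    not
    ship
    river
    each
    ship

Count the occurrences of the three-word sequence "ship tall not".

Scanning the 23 overlapping trigram windows for "ship tall not":
  (none found)

0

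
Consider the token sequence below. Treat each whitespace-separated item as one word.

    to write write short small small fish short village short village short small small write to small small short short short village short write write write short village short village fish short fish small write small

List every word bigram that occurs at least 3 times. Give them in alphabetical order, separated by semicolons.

Bigram counts meeting the condition (at least 3 times):
  short village: 5
  small small: 3
  village short: 4
  write write: 3

short village; small small; village short; write write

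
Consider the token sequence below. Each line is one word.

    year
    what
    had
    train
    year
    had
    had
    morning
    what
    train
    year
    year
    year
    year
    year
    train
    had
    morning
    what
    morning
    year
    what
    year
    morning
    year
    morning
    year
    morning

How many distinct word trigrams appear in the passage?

28 tokens → 26 trigram windows in total.
Repeated trigrams (each contributes count−1 duplicates):
  year year year: 3
  had morning what: 2
  morning year morning: 2
  year morning year: 2
5 duplicate windows → 26 − 5 = 21 distinct.

21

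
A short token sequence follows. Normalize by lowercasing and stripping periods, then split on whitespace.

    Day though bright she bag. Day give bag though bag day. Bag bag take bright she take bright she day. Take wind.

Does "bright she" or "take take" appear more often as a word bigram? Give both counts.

"bright she": 3 occurrences
"take take": 0 occurrences

"bright she" (3 vs 0)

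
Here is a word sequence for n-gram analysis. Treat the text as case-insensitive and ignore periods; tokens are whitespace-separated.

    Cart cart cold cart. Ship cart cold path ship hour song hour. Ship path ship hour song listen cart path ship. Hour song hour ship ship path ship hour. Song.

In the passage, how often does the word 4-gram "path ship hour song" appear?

4

Scanning the 27 overlapping 4-gram windows for "path ship hour song":
  position 8–11: path ship hour song
  position 14–17: path ship hour song
  position 20–23: path ship hour song
  position 27–30: path ship hour song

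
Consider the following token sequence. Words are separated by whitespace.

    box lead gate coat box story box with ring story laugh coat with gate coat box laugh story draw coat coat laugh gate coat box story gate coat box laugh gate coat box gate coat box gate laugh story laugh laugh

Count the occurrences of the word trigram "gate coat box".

6

Scanning the 39 overlapping trigram windows for "gate coat box":
  position 3–5: gate coat box
  position 14–16: gate coat box
  position 23–25: gate coat box
  position 27–29: gate coat box
  position 31–33: gate coat box
  position 34–36: gate coat box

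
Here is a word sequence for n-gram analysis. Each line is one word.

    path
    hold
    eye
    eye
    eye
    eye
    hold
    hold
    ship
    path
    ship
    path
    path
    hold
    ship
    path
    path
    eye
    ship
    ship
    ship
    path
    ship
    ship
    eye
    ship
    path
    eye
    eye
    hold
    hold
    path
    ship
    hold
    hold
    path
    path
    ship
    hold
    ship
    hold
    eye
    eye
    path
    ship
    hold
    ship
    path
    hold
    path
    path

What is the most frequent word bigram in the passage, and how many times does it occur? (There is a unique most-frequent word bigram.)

"ship path", 6 times

Bigram frequencies (highest first):
  ship path: 6
  eye eye: 5
  path ship: 5
  hold ship: 4
  path path: 4
  ship hold: 4
  … (10 more, each ≤ 3)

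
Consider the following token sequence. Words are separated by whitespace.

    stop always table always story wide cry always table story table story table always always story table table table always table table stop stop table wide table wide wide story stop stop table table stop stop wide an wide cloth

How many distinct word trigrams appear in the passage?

34

40 tokens → 38 trigram windows in total.
Repeated trigrams (each contributes count−1 duplicates):
  stop stop table: 2
  table stop stop: 2
  table story table: 2
  table table stop: 2
4 duplicate windows → 38 − 4 = 34 distinct.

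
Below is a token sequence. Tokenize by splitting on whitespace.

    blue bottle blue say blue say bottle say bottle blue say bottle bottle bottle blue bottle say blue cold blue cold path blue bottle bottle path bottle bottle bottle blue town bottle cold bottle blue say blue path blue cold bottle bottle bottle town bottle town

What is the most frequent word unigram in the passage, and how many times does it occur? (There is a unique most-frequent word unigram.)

Unigram frequencies (highest first):
  bottle: 18
  blue: 12
  say: 6
  cold: 4
  path: 3
  town: 3

"bottle", 18 times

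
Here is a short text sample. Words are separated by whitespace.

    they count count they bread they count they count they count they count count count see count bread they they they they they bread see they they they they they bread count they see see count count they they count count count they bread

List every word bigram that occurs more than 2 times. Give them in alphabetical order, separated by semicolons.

Bigram counts meeting the condition (more than 2 times):
  count count: 6
  count they: 7
  they bread: 4
  they count: 6
  they they: 9

count count; count they; they bread; they count; they they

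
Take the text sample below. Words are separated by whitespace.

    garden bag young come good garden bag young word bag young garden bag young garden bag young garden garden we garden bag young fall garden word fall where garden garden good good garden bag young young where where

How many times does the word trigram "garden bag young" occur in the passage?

Scanning the 36 overlapping trigram windows for "garden bag young":
  position 1–3: garden bag young
  position 6–8: garden bag young
  position 12–14: garden bag young
  position 15–17: garden bag young
  position 21–23: garden bag young
  position 33–35: garden bag young

6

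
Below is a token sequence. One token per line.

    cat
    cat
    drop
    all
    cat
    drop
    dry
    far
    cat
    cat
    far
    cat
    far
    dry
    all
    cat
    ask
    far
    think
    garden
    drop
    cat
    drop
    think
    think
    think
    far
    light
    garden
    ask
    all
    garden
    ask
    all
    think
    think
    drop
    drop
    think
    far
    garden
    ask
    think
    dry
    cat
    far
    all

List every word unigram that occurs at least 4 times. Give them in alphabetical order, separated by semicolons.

all; ask; cat; drop; far; garden; think

Unigram counts meeting the condition (at least 4 times):
  all: 5
  ask: 4
  cat: 9
  drop: 6
  far: 7
  garden: 4
  think: 8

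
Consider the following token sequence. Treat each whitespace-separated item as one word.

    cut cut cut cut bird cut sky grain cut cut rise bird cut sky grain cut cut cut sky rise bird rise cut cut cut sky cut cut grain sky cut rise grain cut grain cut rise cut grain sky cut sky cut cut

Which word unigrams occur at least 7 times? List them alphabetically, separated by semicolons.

Unigram counts meeting the condition (at least 7 times):
  cut: 23
  sky: 7

cut; sky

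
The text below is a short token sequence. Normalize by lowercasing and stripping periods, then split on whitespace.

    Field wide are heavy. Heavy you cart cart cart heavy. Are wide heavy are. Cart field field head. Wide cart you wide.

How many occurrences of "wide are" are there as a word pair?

1

Scanning the 21 overlapping bigram windows for "wide are":
  position 2–3: wide are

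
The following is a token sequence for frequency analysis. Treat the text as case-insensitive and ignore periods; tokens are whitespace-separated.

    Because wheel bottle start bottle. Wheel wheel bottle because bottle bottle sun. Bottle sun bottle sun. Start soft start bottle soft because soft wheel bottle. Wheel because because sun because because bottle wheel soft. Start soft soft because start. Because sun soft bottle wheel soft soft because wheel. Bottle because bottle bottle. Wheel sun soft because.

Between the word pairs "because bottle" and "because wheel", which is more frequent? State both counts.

"because bottle" (3 vs 2)

"because bottle": 3 occurrences
"because wheel": 2 occurrences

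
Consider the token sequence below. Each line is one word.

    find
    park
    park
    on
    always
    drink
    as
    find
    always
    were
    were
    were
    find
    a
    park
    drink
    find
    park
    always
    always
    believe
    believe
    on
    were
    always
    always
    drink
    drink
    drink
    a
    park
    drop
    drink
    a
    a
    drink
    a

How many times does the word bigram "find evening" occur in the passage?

0

Scanning the 36 overlapping bigram windows for "find evening":
  (none found)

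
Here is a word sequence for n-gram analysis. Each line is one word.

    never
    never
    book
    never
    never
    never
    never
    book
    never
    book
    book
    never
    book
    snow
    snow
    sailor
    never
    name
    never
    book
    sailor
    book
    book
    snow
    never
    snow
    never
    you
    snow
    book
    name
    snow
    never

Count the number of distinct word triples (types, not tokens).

33 tokens → 31 trigram windows in total.
Repeated trigrams (each contributes count−1 duplicates):
  book never book: 2
  never book never: 2
  never never book: 2
  never never never: 2
4 duplicate windows → 31 − 4 = 27 distinct.

27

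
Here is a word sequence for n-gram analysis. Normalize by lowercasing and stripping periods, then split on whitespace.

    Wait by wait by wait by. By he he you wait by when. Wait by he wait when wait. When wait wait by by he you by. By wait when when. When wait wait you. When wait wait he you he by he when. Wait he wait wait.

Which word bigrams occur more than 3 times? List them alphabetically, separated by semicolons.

by he; wait by; wait wait; when wait

Bigram counts meeting the condition (more than 3 times):
  by he: 4
  wait by: 6
  wait wait: 4
  when wait: 6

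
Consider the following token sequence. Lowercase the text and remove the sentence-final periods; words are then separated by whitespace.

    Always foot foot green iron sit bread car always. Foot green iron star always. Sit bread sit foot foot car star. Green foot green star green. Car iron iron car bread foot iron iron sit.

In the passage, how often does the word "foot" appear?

Scanning the 35 tokens for "foot":
  position 2: foot
  position 3: foot
  position 10: foot
  position 18: foot
  position 19: foot
  position 23: foot
  position 32: foot

7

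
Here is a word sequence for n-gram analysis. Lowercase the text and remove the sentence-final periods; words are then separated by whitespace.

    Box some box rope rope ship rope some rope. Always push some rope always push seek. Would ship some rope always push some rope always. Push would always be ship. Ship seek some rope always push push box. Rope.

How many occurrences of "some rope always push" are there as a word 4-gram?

5

Scanning the 36 overlapping 4-gram windows for "some rope always push":
  position 8–11: some rope always push
  position 12–15: some rope always push
  position 19–22: some rope always push
  position 23–26: some rope always push
  position 33–36: some rope always push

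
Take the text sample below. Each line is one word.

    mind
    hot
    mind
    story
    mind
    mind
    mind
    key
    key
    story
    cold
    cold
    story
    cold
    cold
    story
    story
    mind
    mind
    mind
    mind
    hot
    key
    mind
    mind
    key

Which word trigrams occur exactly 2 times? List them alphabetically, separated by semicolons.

cold cold story; mind mind key; story cold cold; story mind mind

Trigram counts meeting the condition (exactly 2 times):
  cold cold story: 2
  mind mind key: 2
  story cold cold: 2
  story mind mind: 2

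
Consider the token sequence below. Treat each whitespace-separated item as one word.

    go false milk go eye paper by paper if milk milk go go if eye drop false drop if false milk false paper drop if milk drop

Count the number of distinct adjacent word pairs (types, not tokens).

27 tokens → 26 bigram windows in total.
Repeated bigrams (each contributes count−1 duplicates):
  drop if: 2
  false milk: 2
  if milk: 2
  milk go: 2
4 duplicate windows → 26 − 4 = 22 distinct.

22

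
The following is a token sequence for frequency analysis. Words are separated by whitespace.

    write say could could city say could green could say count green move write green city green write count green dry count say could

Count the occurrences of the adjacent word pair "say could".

3

Scanning the 23 overlapping bigram windows for "say could":
  position 2–3: say could
  position 6–7: say could
  position 23–24: say could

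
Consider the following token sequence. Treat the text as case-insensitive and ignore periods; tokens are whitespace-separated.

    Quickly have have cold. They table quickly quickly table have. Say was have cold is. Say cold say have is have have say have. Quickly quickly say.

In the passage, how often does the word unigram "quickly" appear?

Scanning the 27 tokens for "quickly":
  position 1: quickly
  position 7: quickly
  position 8: quickly
  position 25: quickly
  position 26: quickly

5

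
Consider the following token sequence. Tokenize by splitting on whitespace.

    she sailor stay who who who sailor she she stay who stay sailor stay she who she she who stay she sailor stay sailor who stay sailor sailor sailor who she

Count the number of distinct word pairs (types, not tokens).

15

31 tokens → 30 bigram windows in total.
Repeated bigrams (each contributes count−1 duplicates):
  sailor stay: 3
  stay sailor: 3
  who stay: 3
  sailor sailor: 2
  sailor who: 2
  she sailor: 2
  she she: 2
  she who: 2
  … (4 more repeated)
15 duplicate windows → 30 − 15 = 15 distinct.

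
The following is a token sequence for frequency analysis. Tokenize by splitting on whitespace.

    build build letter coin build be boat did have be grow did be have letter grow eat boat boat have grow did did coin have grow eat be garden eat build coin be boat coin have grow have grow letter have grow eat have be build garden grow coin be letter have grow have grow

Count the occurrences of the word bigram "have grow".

7

Scanning the 54 overlapping bigram windows for "have grow":
  position 20–21: have grow
  position 25–26: have grow
  position 36–37: have grow
  position 38–39: have grow
  position 41–42: have grow
  position 52–53: have grow
  position 54–55: have grow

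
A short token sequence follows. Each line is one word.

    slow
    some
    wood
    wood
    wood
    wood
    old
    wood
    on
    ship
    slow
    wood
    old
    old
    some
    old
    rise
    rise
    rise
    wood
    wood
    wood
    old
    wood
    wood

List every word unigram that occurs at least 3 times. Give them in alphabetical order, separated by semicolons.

old; rise; wood

Unigram counts meeting the condition (at least 3 times):
  old: 5
  rise: 3
  wood: 11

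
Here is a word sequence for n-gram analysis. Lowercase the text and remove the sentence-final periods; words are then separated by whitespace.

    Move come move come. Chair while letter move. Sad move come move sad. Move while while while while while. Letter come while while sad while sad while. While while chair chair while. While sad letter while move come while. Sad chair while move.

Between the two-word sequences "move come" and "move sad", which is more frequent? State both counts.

"move come": 4 occurrences
"move sad": 2 occurrences

"move come" (4 vs 2)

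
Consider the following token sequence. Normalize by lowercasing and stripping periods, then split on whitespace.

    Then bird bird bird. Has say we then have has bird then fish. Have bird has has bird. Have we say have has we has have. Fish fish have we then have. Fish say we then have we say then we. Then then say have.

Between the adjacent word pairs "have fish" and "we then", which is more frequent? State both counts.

"we then" (4 vs 2)

"have fish": 2 occurrences
"we then": 4 occurrences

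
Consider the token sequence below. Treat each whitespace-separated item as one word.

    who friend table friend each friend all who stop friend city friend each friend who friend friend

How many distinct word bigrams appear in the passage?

17 tokens → 16 bigram windows in total.
Repeated bigrams (each contributes count−1 duplicates):
  each friend: 2
  friend each: 2
  who friend: 2
3 duplicate windows → 16 − 3 = 13 distinct.

13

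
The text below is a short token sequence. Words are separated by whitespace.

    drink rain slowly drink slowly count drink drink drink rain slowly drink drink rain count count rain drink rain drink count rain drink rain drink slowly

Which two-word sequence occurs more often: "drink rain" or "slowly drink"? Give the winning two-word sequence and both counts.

"drink rain" (5 vs 2)

"drink rain": 5 occurrences
"slowly drink": 2 occurrences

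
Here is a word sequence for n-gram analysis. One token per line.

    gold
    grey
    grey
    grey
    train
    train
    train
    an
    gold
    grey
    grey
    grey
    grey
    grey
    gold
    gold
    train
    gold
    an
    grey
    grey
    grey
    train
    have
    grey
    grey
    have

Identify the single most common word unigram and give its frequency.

"grey", 13 times

Unigram frequencies (highest first):
  grey: 13
  gold: 5
  train: 5
  an: 2
  have: 2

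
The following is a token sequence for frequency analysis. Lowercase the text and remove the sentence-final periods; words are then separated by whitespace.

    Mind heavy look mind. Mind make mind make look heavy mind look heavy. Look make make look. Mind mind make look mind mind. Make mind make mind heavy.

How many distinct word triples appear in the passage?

17

28 tokens → 26 trigram windows in total.
Repeated trigrams (each contributes count−1 duplicates):
  look mind mind: 3
  mind make mind: 3
  mind mind make: 3
  make look mind: 2
  make mind make: 2
  mind make look: 2
9 duplicate windows → 26 − 9 = 17 distinct.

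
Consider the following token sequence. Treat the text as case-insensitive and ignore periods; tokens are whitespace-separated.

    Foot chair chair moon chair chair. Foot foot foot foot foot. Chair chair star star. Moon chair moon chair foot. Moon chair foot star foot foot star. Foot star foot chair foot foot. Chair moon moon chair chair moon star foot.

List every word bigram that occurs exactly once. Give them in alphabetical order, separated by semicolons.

Bigram counts meeting the condition (exactly once):
  chair star: 1
  foot moon: 1
  moon moon: 1
  moon star: 1
  star moon: 1
  star star: 1

chair star; foot moon; moon moon; moon star; star moon; star star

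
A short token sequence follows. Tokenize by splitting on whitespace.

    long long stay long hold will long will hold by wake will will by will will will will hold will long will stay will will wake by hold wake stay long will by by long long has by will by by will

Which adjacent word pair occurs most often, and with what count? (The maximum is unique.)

Bigram frequencies (highest first):
  will will: 5
  long will: 3
  will by: 3
  by will: 3
  long long: 2
  stay long: 2
  … (19 more, each ≤ 2)

"will will", 5 times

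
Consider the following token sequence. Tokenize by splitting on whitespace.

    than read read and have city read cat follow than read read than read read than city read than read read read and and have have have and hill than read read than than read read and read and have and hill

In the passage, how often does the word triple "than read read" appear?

6

Scanning the 40 overlapping trigram windows for "than read read":
  position 1–3: than read read
  position 10–12: than read read
  position 13–15: than read read
  position 19–21: than read read
  position 30–32: than read read
  position 34–36: than read read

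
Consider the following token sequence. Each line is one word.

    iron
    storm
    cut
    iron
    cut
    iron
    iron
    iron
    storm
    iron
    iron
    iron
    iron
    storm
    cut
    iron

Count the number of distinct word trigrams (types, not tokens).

9

16 tokens → 14 trigram windows in total.
Repeated trigrams (each contributes count−1 duplicates):
  iron iron iron: 3
  iron iron storm: 2
  iron storm cut: 2
  storm cut iron: 2
5 duplicate windows → 14 − 5 = 9 distinct.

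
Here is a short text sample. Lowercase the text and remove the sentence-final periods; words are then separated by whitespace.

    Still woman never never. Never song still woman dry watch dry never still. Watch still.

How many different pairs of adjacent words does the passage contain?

15 tokens → 14 bigram windows in total.
Repeated bigrams (each contributes count−1 duplicates):
  never never: 2
  still woman: 2
2 duplicate windows → 14 − 2 = 12 distinct.

12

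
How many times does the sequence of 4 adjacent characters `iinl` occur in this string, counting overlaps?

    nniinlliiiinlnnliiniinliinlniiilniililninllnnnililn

Sliding a length-4 window over the 51 characters (48 positions):
  position 3–6: iinl
  position 10–13: iinl
  position 20–23: iinl
  position 24–27: iinl

4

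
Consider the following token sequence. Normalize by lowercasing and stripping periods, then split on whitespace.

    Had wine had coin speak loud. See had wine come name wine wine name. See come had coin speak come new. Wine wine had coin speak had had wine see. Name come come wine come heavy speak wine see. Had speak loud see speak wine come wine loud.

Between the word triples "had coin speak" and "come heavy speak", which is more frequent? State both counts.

"had coin speak" (3 vs 1)

"had coin speak": 3 occurrences
"come heavy speak": 1 occurrence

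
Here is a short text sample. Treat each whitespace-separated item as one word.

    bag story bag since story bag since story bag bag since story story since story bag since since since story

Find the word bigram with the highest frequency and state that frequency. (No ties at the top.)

Bigram frequencies (highest first):
  since story: 5
  story bag: 4
  bag since: 4
  since since: 2
  bag story: 1
  bag bag: 1
  … (2 more, each ≤ 1)

"since story", 5 times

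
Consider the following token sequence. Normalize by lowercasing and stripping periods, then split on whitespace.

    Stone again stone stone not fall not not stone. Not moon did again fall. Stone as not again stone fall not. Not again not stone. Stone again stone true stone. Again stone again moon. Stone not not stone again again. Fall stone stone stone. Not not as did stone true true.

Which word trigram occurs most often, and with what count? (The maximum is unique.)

Trigram frequencies (highest first):
  stone again stone: 3
  stone stone not: 2
  fall not not: 2
  not not stone: 2
  again fall stone: 2
  stone not not: 2
  … (36 more, each ≤ 1)

"stone again stone", 3 times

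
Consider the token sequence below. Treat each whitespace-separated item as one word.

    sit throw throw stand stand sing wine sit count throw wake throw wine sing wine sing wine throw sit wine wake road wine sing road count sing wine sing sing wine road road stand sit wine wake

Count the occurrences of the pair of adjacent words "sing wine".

5

Scanning the 36 overlapping bigram windows for "sing wine":
  position 6–7: sing wine
  position 14–15: sing wine
  position 16–17: sing wine
  position 27–28: sing wine
  position 30–31: sing wine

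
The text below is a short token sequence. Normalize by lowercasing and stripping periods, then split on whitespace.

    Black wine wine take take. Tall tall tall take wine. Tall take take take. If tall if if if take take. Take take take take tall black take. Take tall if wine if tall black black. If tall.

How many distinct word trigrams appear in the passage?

30

38 tokens → 36 trigram windows in total.
Repeated trigrams (each contributes count−1 duplicates):
  take take take: 5
  take take tall: 3
6 duplicate windows → 36 − 6 = 30 distinct.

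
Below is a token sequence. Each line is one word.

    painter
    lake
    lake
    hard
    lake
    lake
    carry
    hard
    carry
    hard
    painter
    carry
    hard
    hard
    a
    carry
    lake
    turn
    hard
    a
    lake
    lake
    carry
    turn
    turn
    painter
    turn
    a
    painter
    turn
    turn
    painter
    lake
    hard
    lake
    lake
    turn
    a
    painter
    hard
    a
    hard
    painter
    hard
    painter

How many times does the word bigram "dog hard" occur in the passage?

0

Scanning the 44 overlapping bigram windows for "dog hard":
  (none found)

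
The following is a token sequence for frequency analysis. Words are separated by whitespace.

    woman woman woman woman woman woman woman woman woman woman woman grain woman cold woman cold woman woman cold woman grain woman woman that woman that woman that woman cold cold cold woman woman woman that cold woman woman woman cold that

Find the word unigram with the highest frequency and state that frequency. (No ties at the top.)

Unigram frequencies (highest first):
  woman: 27
  cold: 8
  that: 5
  grain: 2

"woman", 27 times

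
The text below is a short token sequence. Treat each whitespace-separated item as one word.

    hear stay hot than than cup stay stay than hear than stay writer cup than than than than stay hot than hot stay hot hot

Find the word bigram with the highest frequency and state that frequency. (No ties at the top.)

"than than", 4 times

Bigram frequencies (highest first):
  than than: 4
  stay hot: 3
  hot than: 2
  than stay: 2
  hear stay: 1
  than cup: 1
  … (11 more, each ≤ 1)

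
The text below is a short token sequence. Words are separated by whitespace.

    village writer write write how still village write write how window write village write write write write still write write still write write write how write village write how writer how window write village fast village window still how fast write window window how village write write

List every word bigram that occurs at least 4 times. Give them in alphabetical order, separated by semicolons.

village write; write how; write write

Bigram counts meeting the condition (at least 4 times):
  village write: 4
  write how: 4
  write write: 9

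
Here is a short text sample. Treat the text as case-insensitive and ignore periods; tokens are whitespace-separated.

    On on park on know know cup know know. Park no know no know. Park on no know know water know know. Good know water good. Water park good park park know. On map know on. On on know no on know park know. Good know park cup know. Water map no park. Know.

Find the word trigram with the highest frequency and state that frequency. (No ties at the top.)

"know good know", 2 times

Trigram frequencies (highest first):
  know good know: 2
  on on park: 1
  on park on: 1
  park on know: 1
  on know know: 1
  know know cup: 1
  … (45 more, each ≤ 1)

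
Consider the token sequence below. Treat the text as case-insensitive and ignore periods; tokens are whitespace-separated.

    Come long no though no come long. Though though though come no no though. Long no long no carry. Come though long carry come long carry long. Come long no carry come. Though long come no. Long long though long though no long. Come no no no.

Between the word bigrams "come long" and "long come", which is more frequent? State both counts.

"come long" (4 vs 3)

"come long": 4 occurrences
"long come": 3 occurrences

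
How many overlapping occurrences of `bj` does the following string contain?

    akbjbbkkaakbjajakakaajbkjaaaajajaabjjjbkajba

Sliding a length-2 window over the 44 characters (43 positions):
  position 3–4: bj
  position 12–13: bj
  position 35–36: bj

3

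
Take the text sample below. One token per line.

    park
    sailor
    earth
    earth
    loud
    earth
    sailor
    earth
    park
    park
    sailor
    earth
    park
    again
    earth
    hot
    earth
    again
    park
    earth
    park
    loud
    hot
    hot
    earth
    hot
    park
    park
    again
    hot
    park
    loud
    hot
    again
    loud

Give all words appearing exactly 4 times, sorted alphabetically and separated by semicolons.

again; loud

Unigram counts meeting the condition (exactly 4 times):
  again: 4
  loud: 4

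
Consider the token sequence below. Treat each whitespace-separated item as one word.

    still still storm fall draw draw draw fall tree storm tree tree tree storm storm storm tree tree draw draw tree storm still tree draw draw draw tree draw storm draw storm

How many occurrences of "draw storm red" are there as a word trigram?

0

Scanning the 30 overlapping trigram windows for "draw storm red":
  (none found)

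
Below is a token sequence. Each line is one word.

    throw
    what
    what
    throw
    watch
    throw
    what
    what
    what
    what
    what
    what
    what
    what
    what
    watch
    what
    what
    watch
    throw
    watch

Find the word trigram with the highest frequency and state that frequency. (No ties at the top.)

Trigram frequencies (highest first):
  what what what: 7
  throw what what: 2
  what what watch: 2
  what what throw: 1
  what throw watch: 1
  throw watch throw: 1
  … (5 more, each ≤ 1)

"what what what", 7 times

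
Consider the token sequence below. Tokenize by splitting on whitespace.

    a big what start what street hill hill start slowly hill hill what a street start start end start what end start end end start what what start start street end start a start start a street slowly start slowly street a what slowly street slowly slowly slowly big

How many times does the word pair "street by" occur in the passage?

0

Scanning the 48 overlapping bigram windows for "street by":
  (none found)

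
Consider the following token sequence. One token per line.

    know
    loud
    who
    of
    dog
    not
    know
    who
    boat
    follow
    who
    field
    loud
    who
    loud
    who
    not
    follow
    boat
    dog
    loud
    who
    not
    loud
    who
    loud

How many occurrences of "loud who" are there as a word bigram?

Scanning the 25 overlapping bigram windows for "loud who":
  position 2–3: loud who
  position 13–14: loud who
  position 15–16: loud who
  position 21–22: loud who
  position 24–25: loud who

5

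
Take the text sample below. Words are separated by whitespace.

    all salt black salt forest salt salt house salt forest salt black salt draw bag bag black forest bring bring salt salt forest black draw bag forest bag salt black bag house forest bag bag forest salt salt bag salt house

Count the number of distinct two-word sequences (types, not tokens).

25

41 tokens → 40 bigram windows in total.
Repeated bigrams (each contributes count−1 duplicates):
  forest salt: 3
  salt black: 3
  salt forest: 3
  salt salt: 3
  bag bag: 2
  bag forest: 2
  bag salt: 2
  black salt: 2
  … (3 more repeated)
15 duplicate windows → 40 − 15 = 25 distinct.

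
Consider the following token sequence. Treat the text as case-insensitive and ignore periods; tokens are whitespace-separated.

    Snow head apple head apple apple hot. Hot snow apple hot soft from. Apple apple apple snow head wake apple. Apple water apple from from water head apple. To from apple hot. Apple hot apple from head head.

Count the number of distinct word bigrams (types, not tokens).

25

38 tokens → 37 bigram windows in total.
Repeated bigrams (each contributes count−1 duplicates):
  apple apple: 4
  apple hot: 4
  head apple: 3
  apple from: 2
  from apple: 2
  hot apple: 2
  snow head: 2
12 duplicate windows → 37 − 12 = 25 distinct.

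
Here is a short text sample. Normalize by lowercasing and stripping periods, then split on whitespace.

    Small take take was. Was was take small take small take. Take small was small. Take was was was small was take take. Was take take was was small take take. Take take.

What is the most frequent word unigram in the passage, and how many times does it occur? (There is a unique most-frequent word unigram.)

Unigram frequencies (highest first):
  take: 15
  was: 11
  small: 7

"take", 15 times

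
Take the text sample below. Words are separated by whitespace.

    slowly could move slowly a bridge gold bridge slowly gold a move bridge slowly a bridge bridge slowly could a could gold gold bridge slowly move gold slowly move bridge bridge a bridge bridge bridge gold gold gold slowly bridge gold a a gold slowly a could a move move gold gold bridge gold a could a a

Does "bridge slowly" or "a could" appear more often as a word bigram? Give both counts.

"bridge slowly" (4 vs 3)

"bridge slowly": 4 occurrences
"a could": 3 occurrences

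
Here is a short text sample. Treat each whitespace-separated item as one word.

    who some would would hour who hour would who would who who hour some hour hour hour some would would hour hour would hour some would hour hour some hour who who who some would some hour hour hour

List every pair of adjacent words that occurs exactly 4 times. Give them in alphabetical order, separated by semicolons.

hour some; some would; would hour

Bigram counts meeting the condition (exactly 4 times):
  hour some: 4
  some would: 4
  would hour: 4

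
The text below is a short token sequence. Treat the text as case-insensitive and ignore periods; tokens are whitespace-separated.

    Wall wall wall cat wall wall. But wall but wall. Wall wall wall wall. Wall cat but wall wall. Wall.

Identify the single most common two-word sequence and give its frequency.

Bigram frequencies (highest first):
  wall wall: 10
  but wall: 3
  wall cat: 2
  wall but: 2
  cat wall: 1
  cat but: 1

"wall wall", 10 times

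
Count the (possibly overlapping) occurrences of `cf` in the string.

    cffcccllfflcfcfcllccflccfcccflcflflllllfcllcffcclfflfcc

Sliding a length-2 window over the 55 characters (54 positions):
  position 1–2: cf
  position 12–13: cf
  position 14–15: cf
  position 20–21: cf
  position 24–25: cf
  position 28–29: cf
  position 31–32: cf
  position 44–45: cf

8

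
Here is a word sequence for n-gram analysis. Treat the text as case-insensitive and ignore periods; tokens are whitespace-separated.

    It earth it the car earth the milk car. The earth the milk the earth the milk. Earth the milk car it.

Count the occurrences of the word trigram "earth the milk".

Scanning the 20 overlapping trigram windows for "earth the milk":
  position 6–8: earth the milk
  position 11–13: earth the milk
  position 15–17: earth the milk
  position 18–20: earth the milk

4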